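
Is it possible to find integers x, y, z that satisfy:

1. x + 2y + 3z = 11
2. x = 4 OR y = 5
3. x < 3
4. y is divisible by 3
No

A contradictory subset is {x = 4 OR y = 5, x < 3, y is divisible by 3}. No integer assignment can satisfy these jointly:

  - x = 4 OR y = 5: forces a choice: either x = 4 or y = 5
  - x < 3: bounds one variable relative to a constant
  - y is divisible by 3: restricts y to multiples of 3

Split on the disjunction (x = 4 OR y = 5):
  • If x = 4: this contradicts the bound x ≤ 2.
  • If y = 5: this contradicts the divisibility constraint — 5 is not a multiple of 3.
Both branches are infeasible, so the system has no integer solution.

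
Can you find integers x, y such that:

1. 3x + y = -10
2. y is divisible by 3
No

The full constraint system is jointly infeasible over the integers. Each constraint and what it forces:

  - 3x + y = -10: is a linear equation tying the variables together
  - y is divisible by 3: restricts y to multiples of 3

Modular obstruction: writing y = 3y', every remaining term of the linear equation is divisible by 3, so the left side is ≡ 0 (mod 3); but the right side -10 ≡ 2 (mod 3). No integers can satisfy it.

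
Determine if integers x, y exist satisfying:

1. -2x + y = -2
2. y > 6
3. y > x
Yes

Take x = 5, y = 8. Substituting into each constraint:
  (1) -2(5) + 8 = -2 ✓
  (2) 8 > 6 ✓
  (3) 8 > 5 ✓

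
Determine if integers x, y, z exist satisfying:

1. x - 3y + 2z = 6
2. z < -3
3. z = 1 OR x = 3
Yes

Take x = 3, y = -5, z = -6. Substituting into each constraint:
  (1) 3 - 3(-5) + 2(-6) = 6 ✓
  (2) -6 < -3 ✓
  (3) x = 3, target 3 ✓ (second branch holds)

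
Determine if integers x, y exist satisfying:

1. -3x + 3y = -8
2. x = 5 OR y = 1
No

Even the single constraint (-3x + 3y = -8) is infeasible over the integers.

  - -3x + 3y = -8: every term on the left is divisible by 3, so the LHS ≡ 0 (mod 3), but the RHS -8 is not — no integer solution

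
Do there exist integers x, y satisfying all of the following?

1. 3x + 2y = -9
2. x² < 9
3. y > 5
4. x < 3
No

A contradictory subset is {3x + 2y = -9, x² < 9, y > 5}. No integer assignment can satisfy these jointly:

  - 3x + 2y = -9: is a linear equation tying the variables together
  - x² < 9: restricts x to |x| ≤ 2
  - y > 5: bounds one variable relative to a constant

Range argument: with x ∈ [-2, 2], y ∈ [6, ∞], the left side of the equation is at least 6, but the right side is -9 < 6. No integer solution exists.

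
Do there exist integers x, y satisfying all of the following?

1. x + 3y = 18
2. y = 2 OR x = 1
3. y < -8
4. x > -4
No

A contradictory subset is {x + 3y = 18, y = 2 OR x = 1, y < -8}. No integer assignment can satisfy these jointly:

  - x + 3y = 18: is a linear equation tying the variables together
  - y = 2 OR x = 1: forces a choice: either y = 2 or x = 1
  - y < -8: bounds one variable relative to a constant

Split on the disjunction (y = 2 OR x = 1):
  • If y = 2: this contradicts the bound y ≤ -9.
  • If x = 1: with x = 1, every remaining term of the linear equation is divisible by 3, so the left side is ≡ 0 (mod 3); but the right side 17 ≡ 2 (mod 3). No integers can satisfy it.
Both branches are infeasible, so the system has no integer solution.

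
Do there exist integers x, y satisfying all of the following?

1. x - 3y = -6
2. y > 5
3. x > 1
Yes

Take x = 12, y = 6. Substituting into each constraint:
  (1) 12 - 3(6) = -6 ✓
  (2) 6 > 5 ✓
  (3) 12 > 1 ✓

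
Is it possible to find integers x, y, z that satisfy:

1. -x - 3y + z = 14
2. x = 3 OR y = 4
Yes

Take x = -26, y = 4, z = 0. Substituting into each constraint:
  (1) 26 - 3(4) + 0 = 14 ✓
  (2) y = 4, target 4 ✓ (second branch holds)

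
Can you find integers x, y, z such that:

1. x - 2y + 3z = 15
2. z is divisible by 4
Yes

Take x = 1, y = -7, z = 0. Substituting into each constraint:
  (1) 1 - 2(-7) + 3(0) = 15 ✓
  (2) 0 = 4 × 0, remainder 0 ✓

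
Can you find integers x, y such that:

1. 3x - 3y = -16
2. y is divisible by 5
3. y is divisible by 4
No

Even the single constraint (3x - 3y = -16) is infeasible over the integers.

  - 3x - 3y = -16: every term on the left is divisible by 3, so the LHS ≡ 0 (mod 3), but the RHS -16 is not — no integer solution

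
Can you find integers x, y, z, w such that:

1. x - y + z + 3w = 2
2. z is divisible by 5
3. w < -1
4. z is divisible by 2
Yes

Take x = 8, y = 0, z = 0, w = -2. Substituting into each constraint:
  (1) 8 + 0 + 0 + 3(-2) = 2 ✓
  (2) 0 = 5 × 0, remainder 0 ✓
  (3) -2 < -1 ✓
  (4) 0 = 2 × 0, remainder 0 ✓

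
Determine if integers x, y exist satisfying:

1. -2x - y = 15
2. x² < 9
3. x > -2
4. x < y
No

A contradictory subset is {-2x - y = 15, x > -2, x < y}. No integer assignment can satisfy these jointly:

  - -2x - y = 15: is a linear equation tying the variables together
  - x > -2: bounds one variable relative to a constant
  - x < y: bounds one variable relative to another variable

Propagating the comparison: y > x and x ≥ -1 give y ≥ 0. Range argument: with x ∈ [-1, ∞], y ∈ [0, ∞], the left side of the equation is at most 2, but the right side is 15 > 2. No integer solution exists.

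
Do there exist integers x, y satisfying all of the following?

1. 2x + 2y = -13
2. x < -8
No

Even the single constraint (2x + 2y = -13) is infeasible over the integers.

  - 2x + 2y = -13: every term on the left is divisible by 2, so the LHS ≡ 0 (mod 2), but the RHS -13 is not — no integer solution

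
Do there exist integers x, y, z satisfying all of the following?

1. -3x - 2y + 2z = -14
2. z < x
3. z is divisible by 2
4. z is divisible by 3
Yes

Take x = 2, y = 4, z = 0. Substituting into each constraint:
  (1) -3(2) - 2(4) + 2(0) = -14 ✓
  (2) 0 < 2 ✓
  (3) 0 = 2 × 0, remainder 0 ✓
  (4) 0 = 3 × 0, remainder 0 ✓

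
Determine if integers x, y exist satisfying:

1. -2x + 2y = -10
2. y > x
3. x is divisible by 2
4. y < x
No

A contradictory subset is {-2x + 2y = -10, y > x}. No integer assignment can satisfy these jointly:

  - -2x + 2y = -10: is a linear equation tying the variables together
  - y > x: bounds one variable relative to another variable

From the equation, x − y = 5, i.e. y − x = -5; but y > x requires y − x ≥ 1. Contradiction.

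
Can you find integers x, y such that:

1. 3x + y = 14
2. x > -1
Yes

Take x = 4, y = 2. Substituting into each constraint:
  (1) 3(4) + 2 = 14 ✓
  (2) 4 > -1 ✓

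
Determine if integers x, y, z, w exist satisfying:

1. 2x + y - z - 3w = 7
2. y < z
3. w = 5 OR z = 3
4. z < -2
Yes

Take x = 12, y = -5, z = -3, w = 5. Substituting into each constraint:
  (1) 2(12) + (-5) + 3 - 3(5) = 7 ✓
  (2) -5 < -3 ✓
  (3) w = 5, target 5 ✓ (first branch holds)
  (4) -3 < -2 ✓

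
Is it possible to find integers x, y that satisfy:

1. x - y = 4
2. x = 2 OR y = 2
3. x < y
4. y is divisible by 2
No

A contradictory subset is {x - y = 4, x < y}. No integer assignment can satisfy these jointly:

  - x - y = 4: is a linear equation tying the variables together
  - x < y: bounds one variable relative to another variable

From the equation, x − y = 4, i.e. y − x = -4; but y > x requires y − x ≥ 1. Contradiction.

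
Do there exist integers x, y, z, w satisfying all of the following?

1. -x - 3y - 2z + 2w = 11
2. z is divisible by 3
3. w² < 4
Yes

Take x = 0, y = -3, z = 0, w = 1. Substituting into each constraint:
  (1) 0 - 3(-3) - 2(0) + 2(1) = 11 ✓
  (2) 0 = 3 × 0, remainder 0 ✓
  (3) w² = (1)² = 1, and 1 < 4 ✓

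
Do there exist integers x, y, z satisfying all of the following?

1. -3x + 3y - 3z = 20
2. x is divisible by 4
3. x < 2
No

Even the single constraint (-3x + 3y - 3z = 20) is infeasible over the integers.

  - -3x + 3y - 3z = 20: every term on the left is divisible by 3, so the LHS ≡ 0 (mod 3), but the RHS 20 is not — no integer solution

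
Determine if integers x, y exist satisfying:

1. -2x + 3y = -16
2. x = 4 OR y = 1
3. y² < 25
No

A contradictory subset is {-2x + 3y = -16, x = 4 OR y = 1}. No integer assignment can satisfy these jointly:

  - -2x + 3y = -16: is a linear equation tying the variables together
  - x = 4 OR y = 1: forces a choice: either x = 4 or y = 1

Split on the disjunction (x = 4 OR y = 1):
  • If x = 4: with x = 4, every remaining term of the linear equation is divisible by 3, so the left side is ≡ 0 (mod 3); but the right side -8 ≡ 1 (mod 3). No integers can satisfy it.
  • If y = 1: with y = 1, every remaining term of the linear equation is divisible by 2, so the left side is ≡ 0 (mod 2); but the right side -19 ≡ 1 (mod 2). No integers can satisfy it.
Both branches are infeasible, so the system has no integer solution.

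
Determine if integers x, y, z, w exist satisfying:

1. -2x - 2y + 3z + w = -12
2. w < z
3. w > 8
Yes

Take x = 27, y = 0, z = 11, w = 9. Substituting into each constraint:
  (1) -2(27) - 2(0) + 3(11) + 9 = -12 ✓
  (2) 9 < 11 ✓
  (3) 9 > 8 ✓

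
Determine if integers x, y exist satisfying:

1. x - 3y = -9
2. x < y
Yes

Take x = 3, y = 4. Substituting into each constraint:
  (1) 3 - 3(4) = -9 ✓
  (2) 3 < 4 ✓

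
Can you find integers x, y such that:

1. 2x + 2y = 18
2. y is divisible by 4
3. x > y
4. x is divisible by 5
Yes

Take x = 5, y = 4. Substituting into each constraint:
  (1) 2(5) + 2(4) = 18 ✓
  (2) 4 = 4 × 1, remainder 0 ✓
  (3) 5 > 4 ✓
  (4) 5 = 5 × 1, remainder 0 ✓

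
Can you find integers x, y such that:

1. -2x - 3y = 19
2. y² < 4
Yes

Take x = -8, y = -1. Substituting into each constraint:
  (1) -2(-8) - 3(-1) = 19 ✓
  (2) y² = (-1)² = 1, and 1 < 4 ✓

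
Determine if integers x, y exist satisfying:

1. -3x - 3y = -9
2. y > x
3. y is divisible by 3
Yes

Take x = 0, y = 3. Substituting into each constraint:
  (1) -3(0) - 3(3) = -9 ✓
  (2) 3 > 0 ✓
  (3) 3 = 3 × 1, remainder 0 ✓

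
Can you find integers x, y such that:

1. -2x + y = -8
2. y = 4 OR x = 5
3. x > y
Yes

Take x = 5, y = 2. Substituting into each constraint:
  (1) -2(5) + 2 = -8 ✓
  (2) x = 5, target 5 ✓ (second branch holds)
  (3) 5 > 2 ✓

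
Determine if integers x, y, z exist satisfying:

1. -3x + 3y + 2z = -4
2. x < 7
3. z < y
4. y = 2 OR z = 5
Yes

Take x = 4, y = 2, z = 1. Substituting into each constraint:
  (1) -3(4) + 3(2) + 2(1) = -4 ✓
  (2) 4 < 7 ✓
  (3) 1 < 2 ✓
  (4) y = 2, target 2 ✓ (first branch holds)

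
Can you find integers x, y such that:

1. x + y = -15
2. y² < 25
Yes

Take x = -15, y = 0. Substituting into each constraint:
  (1) (-15) + 0 = -15 ✓
  (2) y² = (0)² = 0, and 0 < 25 ✓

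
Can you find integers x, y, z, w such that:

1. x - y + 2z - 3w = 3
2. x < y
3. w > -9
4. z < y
Yes

Take x = -2, y = 1, z = 0, w = -2. Substituting into each constraint:
  (1) (-2) + (-1) + 2(0) - 3(-2) = 3 ✓
  (2) -2 < 1 ✓
  (3) -2 > -9 ✓
  (4) 0 < 1 ✓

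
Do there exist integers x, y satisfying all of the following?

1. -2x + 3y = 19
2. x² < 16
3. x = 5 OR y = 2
No

The full constraint system is jointly infeasible over the integers. Each constraint and what it forces:

  - -2x + 3y = 19: is a linear equation tying the variables together
  - x² < 16: restricts x to |x| ≤ 3
  - x = 5 OR y = 2: forces a choice: either x = 5 or y = 2

Split on the disjunction (x = 5 OR y = 2):
  • If x = 5: this contradicts x² < 16, which requires |x| ≤ 3.
  • If y = 2: with y = 2, every remaining term of the linear equation is divisible by 2, so the left side is ≡ 0 (mod 2); but the right side 13 ≡ 1 (mod 2). No integers can satisfy it.
Both branches are infeasible, so the system has no integer solution.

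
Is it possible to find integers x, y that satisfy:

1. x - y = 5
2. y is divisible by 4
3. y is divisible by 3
Yes

Take x = 5, y = 0. Substituting into each constraint:
  (1) 5 + 0 = 5 ✓
  (2) 0 = 4 × 0, remainder 0 ✓
  (3) 0 = 3 × 0, remainder 0 ✓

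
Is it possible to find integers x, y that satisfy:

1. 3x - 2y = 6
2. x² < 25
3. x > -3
Yes

Take x = 2, y = 0. Substituting into each constraint:
  (1) 3(2) - 2(0) = 6 ✓
  (2) x² = (2)² = 4, and 4 < 25 ✓
  (3) 2 > -3 ✓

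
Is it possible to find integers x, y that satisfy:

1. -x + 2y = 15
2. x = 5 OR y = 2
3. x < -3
Yes

Take x = -11, y = 2. Substituting into each constraint:
  (1) 11 + 2(2) = 15 ✓
  (2) y = 2, target 2 ✓ (second branch holds)
  (3) -11 < -3 ✓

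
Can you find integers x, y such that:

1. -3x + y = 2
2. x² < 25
Yes

Take x = 0, y = 2. Substituting into each constraint:
  (1) -3(0) + 2 = 2 ✓
  (2) x² = (0)² = 0, and 0 < 25 ✓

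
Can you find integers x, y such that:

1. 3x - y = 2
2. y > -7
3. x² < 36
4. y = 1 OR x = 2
Yes

Take x = 1, y = 1. Substituting into each constraint:
  (1) 3(1) + (-1) = 2 ✓
  (2) 1 > -7 ✓
  (3) x² = (1)² = 1, and 1 < 36 ✓
  (4) y = 1, target 1 ✓ (first branch holds)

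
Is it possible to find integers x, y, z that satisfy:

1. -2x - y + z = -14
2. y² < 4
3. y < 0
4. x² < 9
Yes

Take x = -1, y = -1, z = -17. Substituting into each constraint:
  (1) -2(-1) + 1 + (-17) = -14 ✓
  (2) y² = (-1)² = 1, and 1 < 4 ✓
  (3) -1 < 0 ✓
  (4) x² = (-1)² = 1, and 1 < 9 ✓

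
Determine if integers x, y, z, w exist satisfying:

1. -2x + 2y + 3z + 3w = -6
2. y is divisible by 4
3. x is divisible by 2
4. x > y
Yes

Take x = 6, y = 0, z = 0, w = 2. Substituting into each constraint:
  (1) -2(6) + 2(0) + 3(0) + 3(2) = -6 ✓
  (2) 0 = 4 × 0, remainder 0 ✓
  (3) 6 = 2 × 3, remainder 0 ✓
  (4) 6 > 0 ✓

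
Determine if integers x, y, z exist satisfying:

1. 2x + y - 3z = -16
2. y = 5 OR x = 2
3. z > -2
Yes

Take x = 2, y = -20, z = 0. Substituting into each constraint:
  (1) 2(2) + (-20) - 3(0) = -16 ✓
  (2) x = 2, target 2 ✓ (second branch holds)
  (3) 0 > -2 ✓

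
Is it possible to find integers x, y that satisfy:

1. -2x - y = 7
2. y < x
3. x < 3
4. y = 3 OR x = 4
No

The full constraint system is jointly infeasible over the integers. Each constraint and what it forces:

  - -2x - y = 7: is a linear equation tying the variables together
  - y < x: bounds one variable relative to another variable
  - x < 3: bounds one variable relative to a constant
  - y = 3 OR x = 4: forces a choice: either y = 3 or x = 4

Split on the disjunction (y = 3 OR x = 4):
  • If y = 3: the equation forces x = -5, giving (y, x) = (3, -5), which violates x > y.
  • If x = 4: this contradicts the bound x ≤ 2.
Both branches are infeasible, so the system has no integer solution.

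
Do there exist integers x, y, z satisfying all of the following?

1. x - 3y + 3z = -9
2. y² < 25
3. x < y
Yes

Take x = 0, y = 1, z = -2. Substituting into each constraint:
  (1) 0 - 3(1) + 3(-2) = -9 ✓
  (2) y² = (1)² = 1, and 1 < 25 ✓
  (3) 0 < 1 ✓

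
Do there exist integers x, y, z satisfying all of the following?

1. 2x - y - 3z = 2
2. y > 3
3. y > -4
Yes

Take x = 0, y = 4, z = -2. Substituting into each constraint:
  (1) 2(0) + (-4) - 3(-2) = 2 ✓
  (2) 4 > 3 ✓
  (3) 4 > -4 ✓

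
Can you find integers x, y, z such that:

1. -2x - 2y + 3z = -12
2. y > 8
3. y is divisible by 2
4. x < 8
Yes

Take x = -4, y = 10, z = 0. Substituting into each constraint:
  (1) -2(-4) - 2(10) + 3(0) = -12 ✓
  (2) 10 > 8 ✓
  (3) 10 = 2 × 5, remainder 0 ✓
  (4) -4 < 8 ✓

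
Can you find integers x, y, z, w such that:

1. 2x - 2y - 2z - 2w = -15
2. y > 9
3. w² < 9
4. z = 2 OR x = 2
No

Even the single constraint (2x - 2y - 2z - 2w = -15) is infeasible over the integers.

  - 2x - 2y - 2z - 2w = -15: every term on the left is divisible by 2, so the LHS ≡ 0 (mod 2), but the RHS -15 is not — no integer solution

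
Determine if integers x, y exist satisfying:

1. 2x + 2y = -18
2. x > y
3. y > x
No

A contradictory subset is {x > y, y > x}. No integer assignment can satisfy these jointly:

  - x > y: bounds one variable relative to another variable
  - y > x: bounds one variable relative to another variable

Direct contradiction: x > y and y > x cannot both hold.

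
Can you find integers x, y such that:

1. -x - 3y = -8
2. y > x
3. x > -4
Yes

Take x = -1, y = 3. Substituting into each constraint:
  (1) 1 - 3(3) = -8 ✓
  (2) 3 > -1 ✓
  (3) -1 > -4 ✓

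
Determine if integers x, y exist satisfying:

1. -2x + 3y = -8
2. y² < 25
Yes

Take x = 4, y = 0. Substituting into each constraint:
  (1) -2(4) + 3(0) = -8 ✓
  (2) y² = (0)² = 0, and 0 < 25 ✓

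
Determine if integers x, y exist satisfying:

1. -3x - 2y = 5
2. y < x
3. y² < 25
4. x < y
No

A contradictory subset is {y < x, x < y}. No integer assignment can satisfy these jointly:

  - y < x: bounds one variable relative to another variable
  - x < y: bounds one variable relative to another variable

Direct contradiction: x > y and y > x cannot both hold.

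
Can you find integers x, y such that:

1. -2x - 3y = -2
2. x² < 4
Yes

Take x = 1, y = 0. Substituting into each constraint:
  (1) -2(1) - 3(0) = -2 ✓
  (2) x² = (1)² = 1, and 1 < 4 ✓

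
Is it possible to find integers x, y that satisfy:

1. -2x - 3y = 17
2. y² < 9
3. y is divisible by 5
No

The full constraint system is jointly infeasible over the integers. Each constraint and what it forces:

  - -2x - 3y = 17: is a linear equation tying the variables together
  - y² < 9: restricts y to |y| ≤ 2
  - y is divisible by 5: restricts y to multiples of 5

The bounds confine y to {0} with 5 | y. For each value, substitute into the equation:
  • y = 0: the equation gives -2x = 17, so x would not be an integer.
Every case fails, so no integer solution exists.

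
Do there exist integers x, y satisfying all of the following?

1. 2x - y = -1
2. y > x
Yes

Take x = 0, y = 1. Substituting into each constraint:
  (1) 2(0) + (-1) = -1 ✓
  (2) 1 > 0 ✓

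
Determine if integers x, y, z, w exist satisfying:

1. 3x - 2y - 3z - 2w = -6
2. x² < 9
Yes

Take x = 0, y = 0, z = 0, w = 3. Substituting into each constraint:
  (1) 3(0) - 2(0) - 3(0) - 2(3) = -6 ✓
  (2) x² = (0)² = 0, and 0 < 9 ✓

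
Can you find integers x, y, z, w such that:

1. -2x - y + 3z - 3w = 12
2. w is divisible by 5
Yes

Take x = 0, y = -12, z = 0, w = 0. Substituting into each constraint:
  (1) -2(0) + 12 + 3(0) - 3(0) = 12 ✓
  (2) 0 = 5 × 0, remainder 0 ✓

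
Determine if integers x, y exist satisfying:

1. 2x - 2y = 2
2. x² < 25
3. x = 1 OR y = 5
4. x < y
No

A contradictory subset is {2x - 2y = 2, x < y}. No integer assignment can satisfy these jointly:

  - 2x - 2y = 2: is a linear equation tying the variables together
  - x < y: bounds one variable relative to another variable

From the equation, x − y = 1, i.e. y − x = -1; but y > x requires y − x ≥ 1. Contradiction.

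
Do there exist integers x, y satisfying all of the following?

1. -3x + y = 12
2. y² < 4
Yes

Take x = -4, y = 0. Substituting into each constraint:
  (1) -3(-4) + 0 = 12 ✓
  (2) y² = (0)² = 0, and 0 < 4 ✓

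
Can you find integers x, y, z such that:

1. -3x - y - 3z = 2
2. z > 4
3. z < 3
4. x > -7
No

A contradictory subset is {z > 4, z < 3}. No integer assignment can satisfy these jointly:

  - z > 4: bounds one variable relative to a constant
  - z < 3: bounds one variable relative to a constant

Direct contradiction: the bounds on z require z ≥ 5 and z ≤ 2 simultaneously, which is empty.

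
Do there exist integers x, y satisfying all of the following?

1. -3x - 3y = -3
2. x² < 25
Yes

Take x = 0, y = 1. Substituting into each constraint:
  (1) -3(0) - 3(1) = -3 ✓
  (2) x² = (0)² = 0, and 0 < 25 ✓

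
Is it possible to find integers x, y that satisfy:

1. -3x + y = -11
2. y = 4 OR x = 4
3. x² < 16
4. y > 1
No

A contradictory subset is {-3x + y = -11, x² < 16, y > 1}. No integer assignment can satisfy these jointly:

  - -3x + y = -11: is a linear equation tying the variables together
  - x² < 16: restricts x to |x| ≤ 3
  - y > 1: bounds one variable relative to a constant

Range argument: with x ∈ [-3, 3], y ∈ [2, ∞], the left side of the equation is at least -7, but the right side is -11 < -7. No integer solution exists.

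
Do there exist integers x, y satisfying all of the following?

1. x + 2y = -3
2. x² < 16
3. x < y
Yes

Take x = -3, y = 0. Substituting into each constraint:
  (1) (-3) + 2(0) = -3 ✓
  (2) x² = (-3)² = 9, and 9 < 16 ✓
  (3) -3 < 0 ✓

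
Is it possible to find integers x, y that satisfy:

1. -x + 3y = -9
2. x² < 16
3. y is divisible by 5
No

The full constraint system is jointly infeasible over the integers. Each constraint and what it forces:

  - -x + 3y = -9: is a linear equation tying the variables together
  - x² < 16: restricts x to |x| ≤ 3
  - y is divisible by 5: restricts y to multiples of 5

The bounds confine x to {-3, -2, -1, 0, 1, 2, 3}. For each value, substitute into the equation:
  • x = -3: the equation forces y = -4, but 5 does not divide -4.
  • x = -2: the equation gives 3y = -11, so y would not be an integer.
  • x = -1: the equation gives 3y = -10, so y would not be an integer.
  • x = 0: the equation forces y = -3, but 5 does not divide -3.
  • x = 1: the equation gives 3y = -8, so y would not be an integer.
  • x = 2: the equation gives 3y = -7, so y would not be an integer.
  • x = 3: the equation forces y = -2, but 5 does not divide -2.
Every case fails, so no integer solution exists.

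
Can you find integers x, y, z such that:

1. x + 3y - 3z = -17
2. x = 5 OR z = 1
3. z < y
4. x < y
Yes

Take x = -20, y = 2, z = 1. Substituting into each constraint:
  (1) (-20) + 3(2) - 3(1) = -17 ✓
  (2) z = 1, target 1 ✓ (second branch holds)
  (3) 1 < 2 ✓
  (4) -20 < 2 ✓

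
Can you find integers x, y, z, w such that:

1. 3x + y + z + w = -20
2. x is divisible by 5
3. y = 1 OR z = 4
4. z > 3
Yes

Take x = 0, y = 1, z = 5, w = -26. Substituting into each constraint:
  (1) 3(0) + 1 + 5 + (-26) = -20 ✓
  (2) 0 = 5 × 0, remainder 0 ✓
  (3) y = 1, target 1 ✓ (first branch holds)
  (4) 5 > 3 ✓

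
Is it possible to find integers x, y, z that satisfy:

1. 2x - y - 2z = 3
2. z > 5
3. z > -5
Yes

Take x = 8, y = 1, z = 6. Substituting into each constraint:
  (1) 2(8) + (-1) - 2(6) = 3 ✓
  (2) 6 > 5 ✓
  (3) 6 > -5 ✓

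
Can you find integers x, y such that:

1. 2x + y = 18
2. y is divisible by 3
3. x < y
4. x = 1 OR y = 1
No

The full constraint system is jointly infeasible over the integers. Each constraint and what it forces:

  - 2x + y = 18: is a linear equation tying the variables together
  - y is divisible by 3: restricts y to multiples of 3
  - x < y: bounds one variable relative to another variable
  - x = 1 OR y = 1: forces a choice: either x = 1 or y = 1

Split on the disjunction (x = 1 OR y = 1):
  • If x = 1: with x = 1, writing y = 3y', every remaining term of the linear equation is divisible by 3, so the left side is ≡ 0 (mod 3); but the right side 16 ≡ 1 (mod 3). No integers can satisfy it.
  • If y = 1: this contradicts the divisibility constraint — 1 is not a multiple of 3.
Both branches are infeasible, so the system has no integer solution.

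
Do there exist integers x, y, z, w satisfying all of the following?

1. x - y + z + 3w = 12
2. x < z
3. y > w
Yes

Take x = -1, y = 8, z = 0, w = 7. Substituting into each constraint:
  (1) (-1) + (-8) + 0 + 3(7) = 12 ✓
  (2) -1 < 0 ✓
  (3) 8 > 7 ✓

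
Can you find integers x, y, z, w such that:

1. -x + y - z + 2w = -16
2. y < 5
Yes

Take x = 0, y = -16, z = 0, w = 0. Substituting into each constraint:
  (1) 0 + (-16) + 0 + 2(0) = -16 ✓
  (2) -16 < 5 ✓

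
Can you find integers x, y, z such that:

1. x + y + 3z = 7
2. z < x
Yes

Take x = 0, y = 10, z = -1. Substituting into each constraint:
  (1) 0 + 10 + 3(-1) = 7 ✓
  (2) -1 < 0 ✓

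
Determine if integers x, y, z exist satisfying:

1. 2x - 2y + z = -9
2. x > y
Yes

Take x = 1, y = 0, z = -11. Substituting into each constraint:
  (1) 2(1) - 2(0) + (-11) = -9 ✓
  (2) 1 > 0 ✓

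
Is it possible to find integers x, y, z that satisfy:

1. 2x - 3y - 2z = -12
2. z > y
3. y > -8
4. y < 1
Yes

Take x = -5, y = 0, z = 1. Substituting into each constraint:
  (1) 2(-5) - 3(0) - 2(1) = -12 ✓
  (2) 1 > 0 ✓
  (3) 0 > -8 ✓
  (4) 0 < 1 ✓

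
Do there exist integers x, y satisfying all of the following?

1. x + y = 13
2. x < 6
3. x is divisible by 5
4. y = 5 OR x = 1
No

The full constraint system is jointly infeasible over the integers. Each constraint and what it forces:

  - x + y = 13: is a linear equation tying the variables together
  - x < 6: bounds one variable relative to a constant
  - x is divisible by 5: restricts x to multiples of 5
  - y = 5 OR x = 1: forces a choice: either y = 5 or x = 1

Split on the disjunction (y = 5 OR x = 1):
  • If y = 5: with y = 5, writing x = 5x', every remaining term of the linear equation is divisible by 5, so the left side is ≡ 0 (mod 5); but the right side 8 ≡ 3 (mod 5). No integers can satisfy it.
  • If x = 1: this contradicts the divisibility constraint — 1 is not a multiple of 5.
Both branches are infeasible, so the system has no integer solution.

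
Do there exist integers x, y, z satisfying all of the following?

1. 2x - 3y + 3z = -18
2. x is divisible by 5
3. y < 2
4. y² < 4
Yes

Take x = 0, y = 1, z = -5. Substituting into each constraint:
  (1) 2(0) - 3(1) + 3(-5) = -18 ✓
  (2) 0 = 5 × 0, remainder 0 ✓
  (3) 1 < 2 ✓
  (4) y² = (1)² = 1, and 1 < 4 ✓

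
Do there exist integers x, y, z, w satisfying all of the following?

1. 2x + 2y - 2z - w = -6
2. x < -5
Yes

Take x = -6, y = 3, z = 0, w = 0. Substituting into each constraint:
  (1) 2(-6) + 2(3) - 2(0) + 0 = -6 ✓
  (2) -6 < -5 ✓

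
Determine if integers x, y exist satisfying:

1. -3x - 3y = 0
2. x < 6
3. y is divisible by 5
Yes

Take x = 0, y = 0. Substituting into each constraint:
  (1) -3(0) - 3(0) = 0 ✓
  (2) 0 < 6 ✓
  (3) 0 = 5 × 0, remainder 0 ✓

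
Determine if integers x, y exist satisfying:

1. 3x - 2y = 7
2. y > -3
Yes

Take x = 1, y = -2. Substituting into each constraint:
  (1) 3(1) - 2(-2) = 7 ✓
  (2) -2 > -3 ✓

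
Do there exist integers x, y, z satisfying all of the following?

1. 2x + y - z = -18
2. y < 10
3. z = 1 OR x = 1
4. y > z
Yes

Take x = -10, y = 3, z = 1. Substituting into each constraint:
  (1) 2(-10) + 3 + (-1) = -18 ✓
  (2) 3 < 10 ✓
  (3) z = 1, target 1 ✓ (first branch holds)
  (4) 3 > 1 ✓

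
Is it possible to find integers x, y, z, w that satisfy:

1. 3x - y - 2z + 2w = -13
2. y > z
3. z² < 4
Yes

Take x = -4, y = 1, z = 0, w = 0. Substituting into each constraint:
  (1) 3(-4) + (-1) - 2(0) + 2(0) = -13 ✓
  (2) 1 > 0 ✓
  (3) z² = (0)² = 0, and 0 < 4 ✓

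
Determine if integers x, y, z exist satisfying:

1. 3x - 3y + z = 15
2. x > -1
Yes

Take x = 5, y = 0, z = 0. Substituting into each constraint:
  (1) 3(5) - 3(0) + 0 = 15 ✓
  (2) 5 > -1 ✓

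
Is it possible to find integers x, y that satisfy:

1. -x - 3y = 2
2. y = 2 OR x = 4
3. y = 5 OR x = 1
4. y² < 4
No

The full constraint system is jointly infeasible over the integers. Each constraint and what it forces:

  - -x - 3y = 2: is a linear equation tying the variables together
  - y = 2 OR x = 4: forces a choice: either y = 2 or x = 4
  - y = 5 OR x = 1: forces a choice: either y = 5 or x = 1
  - y² < 4: restricts y to |y| ≤ 1

The bounds confine y to {-1, 0, 1}. For each value, substitute into the equation:
  • y = -1: the equation forces x = 1, but neither branch of (y = 2 OR x = 4) holds.
  • y = 0: the equation forces x = -2, but neither branch of (y = 2 OR x = 4) holds.
  • y = 1: the equation forces x = -5, but neither branch of (y = 2 OR x = 4) holds.
Every case fails, so no integer solution exists.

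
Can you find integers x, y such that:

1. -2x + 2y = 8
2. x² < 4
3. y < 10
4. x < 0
Yes

Take x = -1, y = 3. Substituting into each constraint:
  (1) -2(-1) + 2(3) = 8 ✓
  (2) x² = (-1)² = 1, and 1 < 4 ✓
  (3) 3 < 10 ✓
  (4) -1 < 0 ✓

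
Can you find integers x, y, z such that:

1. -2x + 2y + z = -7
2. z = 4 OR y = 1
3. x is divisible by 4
Yes

Take x = 8, y = 1, z = 7. Substituting into each constraint:
  (1) -2(8) + 2(1) + 7 = -7 ✓
  (2) y = 1, target 1 ✓ (second branch holds)
  (3) 8 = 4 × 2, remainder 0 ✓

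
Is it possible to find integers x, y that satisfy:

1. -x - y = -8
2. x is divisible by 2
Yes

Take x = 0, y = 8. Substituting into each constraint:
  (1) 0 + (-8) = -8 ✓
  (2) 0 = 2 × 0, remainder 0 ✓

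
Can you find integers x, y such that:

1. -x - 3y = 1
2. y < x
Yes

Take x = 2, y = -1. Substituting into each constraint:
  (1) (-2) - 3(-1) = 1 ✓
  (2) -1 < 2 ✓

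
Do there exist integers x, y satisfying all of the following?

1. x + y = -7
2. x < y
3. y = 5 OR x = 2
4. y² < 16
No

The full constraint system is jointly infeasible over the integers. Each constraint and what it forces:

  - x + y = -7: is a linear equation tying the variables together
  - x < y: bounds one variable relative to another variable
  - y = 5 OR x = 2: forces a choice: either y = 5 or x = 2
  - y² < 16: restricts y to |y| ≤ 3

Split on the disjunction (y = 5 OR x = 2):
  • If y = 5: this contradicts y² < 16, which requires |y| ≤ 3.
  • If x = 2: the equation forces y = -9, but y² < 16 requires |y| ≤ 3.
Both branches are infeasible, so the system has no integer solution.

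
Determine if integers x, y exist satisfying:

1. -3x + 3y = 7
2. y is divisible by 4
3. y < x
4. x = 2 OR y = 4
No

Even the single constraint (-3x + 3y = 7) is infeasible over the integers.

  - -3x + 3y = 7: every term on the left is divisible by 3, so the LHS ≡ 0 (mod 3), but the RHS 7 is not — no integer solution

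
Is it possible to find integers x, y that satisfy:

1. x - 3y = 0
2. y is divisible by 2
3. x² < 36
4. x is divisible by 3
Yes

Take x = 0, y = 0. Substituting into each constraint:
  (1) 0 - 3(0) = 0 ✓
  (2) 0 = 2 × 0, remainder 0 ✓
  (3) x² = (0)² = 0, and 0 < 36 ✓
  (4) 0 = 3 × 0, remainder 0 ✓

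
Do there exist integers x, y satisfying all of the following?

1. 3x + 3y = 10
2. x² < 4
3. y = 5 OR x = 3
No

Even the single constraint (3x + 3y = 10) is infeasible over the integers.

  - 3x + 3y = 10: every term on the left is divisible by 3, so the LHS ≡ 0 (mod 3), but the RHS 10 is not — no integer solution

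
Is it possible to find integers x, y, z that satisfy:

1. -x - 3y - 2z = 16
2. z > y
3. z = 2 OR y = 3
Yes

Take x = -23, y = 1, z = 2. Substituting into each constraint:
  (1) 23 - 3(1) - 2(2) = 16 ✓
  (2) 2 > 1 ✓
  (3) z = 2, target 2 ✓ (first branch holds)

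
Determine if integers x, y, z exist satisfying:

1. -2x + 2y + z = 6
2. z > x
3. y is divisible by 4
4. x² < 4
Yes

Take x = 1, y = 0, z = 8. Substituting into each constraint:
  (1) -2(1) + 2(0) + 8 = 6 ✓
  (2) 8 > 1 ✓
  (3) 0 = 4 × 0, remainder 0 ✓
  (4) x² = (1)² = 1, and 1 < 4 ✓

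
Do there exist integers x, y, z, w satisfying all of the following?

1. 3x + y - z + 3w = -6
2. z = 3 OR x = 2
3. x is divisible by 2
Yes

Take x = 0, y = -3, z = 3, w = 0. Substituting into each constraint:
  (1) 3(0) + (-3) + (-3) + 3(0) = -6 ✓
  (2) z = 3, target 3 ✓ (first branch holds)
  (3) 0 = 2 × 0, remainder 0 ✓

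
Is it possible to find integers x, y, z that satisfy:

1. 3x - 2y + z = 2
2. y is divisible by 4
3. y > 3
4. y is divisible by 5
Yes

Take x = 0, y = 20, z = 42. Substituting into each constraint:
  (1) 3(0) - 2(20) + 42 = 2 ✓
  (2) 20 = 4 × 5, remainder 0 ✓
  (3) 20 > 3 ✓
  (4) 20 = 5 × 4, remainder 0 ✓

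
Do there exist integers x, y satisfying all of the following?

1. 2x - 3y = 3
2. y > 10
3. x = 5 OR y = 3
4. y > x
No

A contradictory subset is {2x - 3y = 3, y > 10, x = 5 OR y = 3}. No integer assignment can satisfy these jointly:

  - 2x - 3y = 3: is a linear equation tying the variables together
  - y > 10: bounds one variable relative to a constant
  - x = 5 OR y = 3: forces a choice: either x = 5 or y = 3

Split on the disjunction (x = 5 OR y = 3):
  • If x = 5: with x = 5, every remaining term of the linear equation is divisible by 3, so the left side is ≡ 0 (mod 3); but the right side -7 ≡ 2 (mod 3). No integers can satisfy it.
  • If y = 3: this contradicts the bound y ≥ 11.
Both branches are infeasible, so the system has no integer solution.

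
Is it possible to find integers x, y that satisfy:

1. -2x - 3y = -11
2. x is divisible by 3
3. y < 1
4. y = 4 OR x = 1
No

A contradictory subset is {-2x - 3y = -11, y < 1, y = 4 OR x = 1}. No integer assignment can satisfy these jointly:

  - -2x - 3y = -11: is a linear equation tying the variables together
  - y < 1: bounds one variable relative to a constant
  - y = 4 OR x = 1: forces a choice: either y = 4 or x = 1

Split on the disjunction (y = 4 OR x = 1):
  • If y = 4: this contradicts the bound y ≤ 0.
  • If x = 1: the equation forces y = 3, which contradicts the bound y ≤ 0.
Both branches are infeasible, so the system has no integer solution.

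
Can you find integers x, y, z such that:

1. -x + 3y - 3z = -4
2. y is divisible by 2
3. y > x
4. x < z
Yes

Take x = 1, y = 2, z = 3. Substituting into each constraint:
  (1) (-1) + 3(2) - 3(3) = -4 ✓
  (2) 2 = 2 × 1, remainder 0 ✓
  (3) 2 > 1 ✓
  (4) 1 < 3 ✓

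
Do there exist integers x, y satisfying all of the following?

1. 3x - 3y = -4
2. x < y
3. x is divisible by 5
No

Even the single constraint (3x - 3y = -4) is infeasible over the integers.

  - 3x - 3y = -4: every term on the left is divisible by 3, so the LHS ≡ 0 (mod 3), but the RHS -4 is not — no integer solution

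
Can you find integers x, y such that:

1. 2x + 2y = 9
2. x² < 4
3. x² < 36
No

Even the single constraint (2x + 2y = 9) is infeasible over the integers.

  - 2x + 2y = 9: every term on the left is divisible by 2, so the LHS ≡ 0 (mod 2), but the RHS 9 is not — no integer solution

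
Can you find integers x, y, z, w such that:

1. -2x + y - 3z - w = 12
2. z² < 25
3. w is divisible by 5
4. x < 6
Yes

Take x = 0, y = 12, z = 0, w = 0. Substituting into each constraint:
  (1) -2(0) + 12 - 3(0) + 0 = 12 ✓
  (2) z² = (0)² = 0, and 0 < 25 ✓
  (3) 0 = 5 × 0, remainder 0 ✓
  (4) 0 < 6 ✓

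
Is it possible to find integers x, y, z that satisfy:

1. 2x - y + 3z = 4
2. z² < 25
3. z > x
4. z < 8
Yes

Take x = -1, y = -6, z = 0. Substituting into each constraint:
  (1) 2(-1) + 6 + 3(0) = 4 ✓
  (2) z² = (0)² = 0, and 0 < 25 ✓
  (3) 0 > -1 ✓
  (4) 0 < 8 ✓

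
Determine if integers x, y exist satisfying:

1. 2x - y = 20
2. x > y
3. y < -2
Yes

Take x = 0, y = -20. Substituting into each constraint:
  (1) 2(0) + 20 = 20 ✓
  (2) 0 > -20 ✓
  (3) -20 < -2 ✓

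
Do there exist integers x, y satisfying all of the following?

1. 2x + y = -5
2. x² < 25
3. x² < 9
Yes

Take x = 0, y = -5. Substituting into each constraint:
  (1) 2(0) + (-5) = -5 ✓
  (2) x² = (0)² = 0, and 0 < 25 ✓
  (3) x² = (0)² = 0, and 0 < 9 ✓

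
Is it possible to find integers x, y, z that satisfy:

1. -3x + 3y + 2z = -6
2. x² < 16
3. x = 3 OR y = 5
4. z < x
Yes

Take x = 3, y = 1, z = 0. Substituting into each constraint:
  (1) -3(3) + 3(1) + 2(0) = -6 ✓
  (2) x² = (3)² = 9, and 9 < 16 ✓
  (3) x = 3, target 3 ✓ (first branch holds)
  (4) 0 < 3 ✓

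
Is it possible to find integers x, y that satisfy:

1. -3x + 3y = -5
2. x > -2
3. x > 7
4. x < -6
No

Even the single constraint (-3x + 3y = -5) is infeasible over the integers.

  - -3x + 3y = -5: every term on the left is divisible by 3, so the LHS ≡ 0 (mod 3), but the RHS -5 is not — no integer solution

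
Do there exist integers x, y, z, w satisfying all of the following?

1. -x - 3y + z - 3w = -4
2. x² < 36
Yes

Take x = 4, y = 0, z = 0, w = 0. Substituting into each constraint:
  (1) (-4) - 3(0) + 0 - 3(0) = -4 ✓
  (2) x² = (4)² = 16, and 16 < 36 ✓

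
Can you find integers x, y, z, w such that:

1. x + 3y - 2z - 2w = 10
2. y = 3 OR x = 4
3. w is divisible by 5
Yes

Take x = 3, y = 3, z = 1, w = 0. Substituting into each constraint:
  (1) 3 + 3(3) - 2(1) - 2(0) = 10 ✓
  (2) y = 3, target 3 ✓ (first branch holds)
  (3) 0 = 5 × 0, remainder 0 ✓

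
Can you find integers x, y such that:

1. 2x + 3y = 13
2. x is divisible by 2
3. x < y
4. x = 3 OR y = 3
Yes

Take x = 2, y = 3. Substituting into each constraint:
  (1) 2(2) + 3(3) = 13 ✓
  (2) 2 = 2 × 1, remainder 0 ✓
  (3) 2 < 3 ✓
  (4) y = 3, target 3 ✓ (second branch holds)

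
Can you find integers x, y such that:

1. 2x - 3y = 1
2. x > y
Yes

Take x = 2, y = 1. Substituting into each constraint:
  (1) 2(2) - 3(1) = 1 ✓
  (2) 2 > 1 ✓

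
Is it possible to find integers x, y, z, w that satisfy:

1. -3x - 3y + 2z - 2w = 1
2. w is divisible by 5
Yes

Take x = 1, y = 0, z = 2, w = 0. Substituting into each constraint:
  (1) -3(1) - 3(0) + 2(2) - 2(0) = 1 ✓
  (2) 0 = 5 × 0, remainder 0 ✓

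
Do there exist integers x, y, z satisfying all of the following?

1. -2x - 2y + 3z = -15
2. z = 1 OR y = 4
Yes

Take x = 2, y = 4, z = -1. Substituting into each constraint:
  (1) -2(2) - 2(4) + 3(-1) = -15 ✓
  (2) y = 4, target 4 ✓ (second branch holds)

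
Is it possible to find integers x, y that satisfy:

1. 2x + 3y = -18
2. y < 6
Yes

Take x = -9, y = 0. Substituting into each constraint:
  (1) 2(-9) + 3(0) = -18 ✓
  (2) 0 < 6 ✓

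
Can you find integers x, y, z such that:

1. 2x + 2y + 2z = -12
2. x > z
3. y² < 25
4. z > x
No

A contradictory subset is {x > z, z > x}. No integer assignment can satisfy these jointly:

  - x > z: bounds one variable relative to another variable
  - z > x: bounds one variable relative to another variable

Direct contradiction: x > z and z > x cannot both hold.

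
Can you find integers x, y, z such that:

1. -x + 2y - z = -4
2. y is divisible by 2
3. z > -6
Yes

Take x = 4, y = 0, z = 0. Substituting into each constraint:
  (1) (-4) + 2(0) + 0 = -4 ✓
  (2) 0 = 2 × 0, remainder 0 ✓
  (3) 0 > -6 ✓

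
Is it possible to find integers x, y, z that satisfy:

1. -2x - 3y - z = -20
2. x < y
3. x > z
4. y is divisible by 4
Yes

Take x = 3, y = 4, z = 2. Substituting into each constraint:
  (1) -2(3) - 3(4) + (-2) = -20 ✓
  (2) 3 < 4 ✓
  (3) 3 > 2 ✓
  (4) 4 = 4 × 1, remainder 0 ✓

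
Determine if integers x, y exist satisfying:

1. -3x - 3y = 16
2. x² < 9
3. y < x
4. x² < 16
No

Even the single constraint (-3x - 3y = 16) is infeasible over the integers.

  - -3x - 3y = 16: every term on the left is divisible by 3, so the LHS ≡ 0 (mod 3), but the RHS 16 is not — no integer solution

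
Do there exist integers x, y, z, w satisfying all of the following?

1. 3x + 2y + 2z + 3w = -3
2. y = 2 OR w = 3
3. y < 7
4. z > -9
Yes

Take x = -4, y = 0, z = 0, w = 3. Substituting into each constraint:
  (1) 3(-4) + 2(0) + 2(0) + 3(3) = -3 ✓
  (2) w = 3, target 3 ✓ (second branch holds)
  (3) 0 < 7 ✓
  (4) 0 > -9 ✓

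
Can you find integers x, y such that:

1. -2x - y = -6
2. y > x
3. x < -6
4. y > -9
Yes

Take x = -7, y = 20. Substituting into each constraint:
  (1) -2(-7) + (-20) = -6 ✓
  (2) 20 > -7 ✓
  (3) -7 < -6 ✓
  (4) 20 > -9 ✓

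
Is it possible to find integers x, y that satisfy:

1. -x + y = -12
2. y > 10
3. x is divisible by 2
Yes

Take x = 24, y = 12. Substituting into each constraint:
  (1) (-24) + 12 = -12 ✓
  (2) 12 > 10 ✓
  (3) 24 = 2 × 12, remainder 0 ✓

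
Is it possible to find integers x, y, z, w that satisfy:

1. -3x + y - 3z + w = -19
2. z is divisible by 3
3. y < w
Yes

Take x = 6, y = -1, z = 0, w = 0. Substituting into each constraint:
  (1) -3(6) + (-1) - 3(0) + 0 = -19 ✓
  (2) 0 = 3 × 0, remainder 0 ✓
  (3) -1 < 0 ✓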